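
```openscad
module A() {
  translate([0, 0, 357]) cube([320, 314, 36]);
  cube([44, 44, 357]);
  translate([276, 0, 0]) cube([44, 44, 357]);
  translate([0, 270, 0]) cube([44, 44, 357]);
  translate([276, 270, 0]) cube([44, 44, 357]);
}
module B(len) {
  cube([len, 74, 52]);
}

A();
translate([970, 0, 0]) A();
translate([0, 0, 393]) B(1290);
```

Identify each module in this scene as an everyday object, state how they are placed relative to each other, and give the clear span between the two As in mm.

Second stool starts at x = 970; first ends at x = 320; clear span = 970 − 320 = 650 mm.

A is a stool. B is a beam. A beam spans the tops of two stools. The clear span between the two stools is 650 mm.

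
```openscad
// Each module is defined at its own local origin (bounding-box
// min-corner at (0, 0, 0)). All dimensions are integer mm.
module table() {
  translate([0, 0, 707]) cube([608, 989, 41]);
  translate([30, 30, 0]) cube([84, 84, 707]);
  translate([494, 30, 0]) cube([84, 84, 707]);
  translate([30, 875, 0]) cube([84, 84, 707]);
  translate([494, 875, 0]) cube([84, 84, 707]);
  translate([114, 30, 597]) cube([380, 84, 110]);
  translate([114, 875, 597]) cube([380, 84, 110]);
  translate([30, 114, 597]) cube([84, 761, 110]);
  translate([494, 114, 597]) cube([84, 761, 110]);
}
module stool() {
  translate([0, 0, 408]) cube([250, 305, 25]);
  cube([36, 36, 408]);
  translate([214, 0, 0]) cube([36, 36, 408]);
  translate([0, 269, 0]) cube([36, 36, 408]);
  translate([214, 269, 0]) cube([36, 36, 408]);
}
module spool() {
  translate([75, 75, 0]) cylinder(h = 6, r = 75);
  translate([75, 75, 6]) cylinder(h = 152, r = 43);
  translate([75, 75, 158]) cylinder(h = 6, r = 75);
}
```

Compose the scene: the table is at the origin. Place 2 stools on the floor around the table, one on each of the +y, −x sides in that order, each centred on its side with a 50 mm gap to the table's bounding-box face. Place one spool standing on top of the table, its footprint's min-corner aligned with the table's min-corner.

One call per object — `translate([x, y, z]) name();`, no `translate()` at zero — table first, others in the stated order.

table();
translate([179, 1039, 0]) stool();
translate([-300, 342, 0]) stool();
translate([0, 0, 748]) spool();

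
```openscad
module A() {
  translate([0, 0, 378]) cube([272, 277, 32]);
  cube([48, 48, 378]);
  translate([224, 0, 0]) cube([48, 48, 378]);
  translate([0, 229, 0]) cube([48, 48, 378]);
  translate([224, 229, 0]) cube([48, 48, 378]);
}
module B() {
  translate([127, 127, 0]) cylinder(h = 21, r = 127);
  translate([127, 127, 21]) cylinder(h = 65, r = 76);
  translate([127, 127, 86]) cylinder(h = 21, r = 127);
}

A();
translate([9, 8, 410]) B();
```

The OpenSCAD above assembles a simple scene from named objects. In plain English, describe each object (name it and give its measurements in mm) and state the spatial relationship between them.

A is a simple wooden stool: a rectangular seat 272 mm (x) by 277 mm (y), 32 mm thick, top face at z = 410 mm, on four square legs, each 48×48 mm in cross-section. The legs rest on z = 0, each flush with a corner of the seat.

B is a spool: two coaxial disc flanges of radius 127 mm and thickness 21 mm, joined by a core cylinder of radius 76 mm and height 65 mm. The lower flange rests on z = 0 and the three cylinders share a vertical axis.

The spool is on top of the stool.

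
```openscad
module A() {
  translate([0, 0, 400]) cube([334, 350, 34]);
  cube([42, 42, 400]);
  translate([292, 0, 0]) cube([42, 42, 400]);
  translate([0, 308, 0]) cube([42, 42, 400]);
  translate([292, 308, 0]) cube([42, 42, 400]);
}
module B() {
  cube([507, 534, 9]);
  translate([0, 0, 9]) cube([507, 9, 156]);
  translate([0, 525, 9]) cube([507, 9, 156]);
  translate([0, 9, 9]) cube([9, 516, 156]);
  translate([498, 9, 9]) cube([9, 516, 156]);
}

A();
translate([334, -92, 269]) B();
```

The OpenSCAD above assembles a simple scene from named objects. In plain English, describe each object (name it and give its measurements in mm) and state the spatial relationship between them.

A is a simple wooden stool: a rectangular seat 334 mm (x) by 350 mm (y), 34 mm thick, top face at z = 434 mm, on four square legs, each 42×42 mm in cross-section. The legs rest on z = 0, each flush with a corner of the seat.

B is an open-topped rectangular box: outside dimensions 507×534×165 mm, with a uniform wall and base thickness of 9 mm. The base is a full 507×534 slab on the floor; four walls sit on top of the base. The front and back walls (the −y and +y sides) span the full width; the two side walls fit between them.

The open box is beside the stool with their tops flush at z = 434.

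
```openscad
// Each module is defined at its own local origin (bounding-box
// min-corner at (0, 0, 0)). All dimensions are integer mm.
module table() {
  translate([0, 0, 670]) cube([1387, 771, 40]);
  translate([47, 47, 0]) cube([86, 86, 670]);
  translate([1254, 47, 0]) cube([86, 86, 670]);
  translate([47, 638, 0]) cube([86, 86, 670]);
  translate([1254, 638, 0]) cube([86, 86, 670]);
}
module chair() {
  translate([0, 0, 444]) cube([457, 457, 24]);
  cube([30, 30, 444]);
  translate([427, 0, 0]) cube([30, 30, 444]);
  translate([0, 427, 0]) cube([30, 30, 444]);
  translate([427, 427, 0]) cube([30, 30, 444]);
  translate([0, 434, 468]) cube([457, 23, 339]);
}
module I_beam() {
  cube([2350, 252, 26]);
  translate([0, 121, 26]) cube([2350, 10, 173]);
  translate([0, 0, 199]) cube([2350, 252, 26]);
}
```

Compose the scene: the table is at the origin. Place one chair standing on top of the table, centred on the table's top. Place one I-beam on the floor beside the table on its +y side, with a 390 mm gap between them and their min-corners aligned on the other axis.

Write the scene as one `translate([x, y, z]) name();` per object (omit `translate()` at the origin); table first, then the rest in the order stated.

table();
translate([465, 157, 710]) chair();
translate([0, 1161, 0]) I_beam();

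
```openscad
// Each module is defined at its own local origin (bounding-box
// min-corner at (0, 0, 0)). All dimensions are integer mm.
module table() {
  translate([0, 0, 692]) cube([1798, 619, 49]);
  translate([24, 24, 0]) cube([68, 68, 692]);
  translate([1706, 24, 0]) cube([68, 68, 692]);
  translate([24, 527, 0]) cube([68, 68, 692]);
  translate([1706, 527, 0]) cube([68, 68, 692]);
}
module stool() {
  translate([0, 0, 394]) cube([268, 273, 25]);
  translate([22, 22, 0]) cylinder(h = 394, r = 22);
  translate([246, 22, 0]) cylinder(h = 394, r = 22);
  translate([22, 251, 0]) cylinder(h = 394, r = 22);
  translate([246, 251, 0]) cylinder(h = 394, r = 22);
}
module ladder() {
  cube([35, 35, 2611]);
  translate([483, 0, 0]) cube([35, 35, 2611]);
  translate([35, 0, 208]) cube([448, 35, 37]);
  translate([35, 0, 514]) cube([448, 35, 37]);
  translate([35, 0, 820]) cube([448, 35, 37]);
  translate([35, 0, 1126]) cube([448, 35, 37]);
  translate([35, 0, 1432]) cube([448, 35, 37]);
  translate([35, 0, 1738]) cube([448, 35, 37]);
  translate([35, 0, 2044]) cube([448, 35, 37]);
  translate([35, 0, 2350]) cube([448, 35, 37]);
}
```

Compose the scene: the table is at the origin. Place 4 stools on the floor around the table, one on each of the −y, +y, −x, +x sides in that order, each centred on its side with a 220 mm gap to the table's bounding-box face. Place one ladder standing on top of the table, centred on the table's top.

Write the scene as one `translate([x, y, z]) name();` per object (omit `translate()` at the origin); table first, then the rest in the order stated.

table();
translate([765, -493, 0]) stool();
translate([765, 839, 0]) stool();
translate([-488, 173, 0]) stool();
translate([2018, 173, 0]) stool();
translate([640, 292, 741]) ladder();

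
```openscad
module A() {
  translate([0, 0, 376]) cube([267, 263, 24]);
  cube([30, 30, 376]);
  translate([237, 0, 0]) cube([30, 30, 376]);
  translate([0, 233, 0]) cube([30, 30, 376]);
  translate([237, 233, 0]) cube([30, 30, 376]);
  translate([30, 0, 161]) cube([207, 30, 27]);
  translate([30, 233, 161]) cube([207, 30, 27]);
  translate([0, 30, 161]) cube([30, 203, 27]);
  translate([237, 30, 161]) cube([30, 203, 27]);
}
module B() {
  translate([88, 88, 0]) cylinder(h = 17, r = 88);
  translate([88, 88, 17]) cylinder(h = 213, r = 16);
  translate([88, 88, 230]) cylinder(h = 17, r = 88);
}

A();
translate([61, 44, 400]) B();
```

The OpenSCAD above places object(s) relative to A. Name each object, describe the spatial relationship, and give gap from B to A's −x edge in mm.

The spool's min-x is at 61; the stool's min-x is 0; gap = 61 mm.

A is a stool. B is a spool. The spool is on top of the stool. The gap from the spool to the stool's −x edge is 61 mm.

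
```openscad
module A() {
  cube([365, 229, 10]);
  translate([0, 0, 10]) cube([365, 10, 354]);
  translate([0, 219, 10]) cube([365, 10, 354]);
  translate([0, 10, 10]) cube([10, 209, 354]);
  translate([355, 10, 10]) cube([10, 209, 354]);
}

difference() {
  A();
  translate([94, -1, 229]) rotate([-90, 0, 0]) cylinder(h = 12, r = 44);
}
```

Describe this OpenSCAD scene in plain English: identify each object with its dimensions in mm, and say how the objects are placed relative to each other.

A is an open storage box with external size 365×229×364 mm and wall thickness 10 mm (the base is also 10 mm thick). The base covers the whole footprint; the four walls stand on the base, with the y-facing walls full-width and the x-facing walls fitting between their inner faces.

The open box has a circular hole of radius 44 mm through its front wall, centred at (x = 94, z = 229).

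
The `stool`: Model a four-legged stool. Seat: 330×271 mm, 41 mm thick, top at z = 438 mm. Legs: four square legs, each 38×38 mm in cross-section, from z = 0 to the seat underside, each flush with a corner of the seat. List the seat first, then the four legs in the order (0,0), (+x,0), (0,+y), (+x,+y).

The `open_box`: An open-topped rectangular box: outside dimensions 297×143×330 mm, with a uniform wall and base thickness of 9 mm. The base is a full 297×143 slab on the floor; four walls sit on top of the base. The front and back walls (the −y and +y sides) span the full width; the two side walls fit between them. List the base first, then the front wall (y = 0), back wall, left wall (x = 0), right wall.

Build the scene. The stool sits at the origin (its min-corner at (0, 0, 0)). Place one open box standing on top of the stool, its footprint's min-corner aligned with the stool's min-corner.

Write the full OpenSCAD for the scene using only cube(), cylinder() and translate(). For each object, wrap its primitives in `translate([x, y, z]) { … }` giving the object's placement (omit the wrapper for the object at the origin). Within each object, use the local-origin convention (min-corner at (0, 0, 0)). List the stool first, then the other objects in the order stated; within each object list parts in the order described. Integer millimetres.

translate([0, 0, 397]) cube([330, 271, 41]);
cube([38, 38, 397]);
translate([292, 0, 0]) cube([38, 38, 397]);
translate([0, 233, 0]) cube([38, 38, 397]);
translate([292, 233, 0]) cube([38, 38, 397]);
translate([0, 0, 438]) {
  cube([297, 143, 9]);
  translate([0, 0, 9]) cube([297, 9, 321]);
  translate([0, 134, 9]) cube([297, 9, 321]);
  translate([0, 9, 9]) cube([9, 125, 321]);
  translate([288, 9, 9]) cube([9, 125, 321]);
}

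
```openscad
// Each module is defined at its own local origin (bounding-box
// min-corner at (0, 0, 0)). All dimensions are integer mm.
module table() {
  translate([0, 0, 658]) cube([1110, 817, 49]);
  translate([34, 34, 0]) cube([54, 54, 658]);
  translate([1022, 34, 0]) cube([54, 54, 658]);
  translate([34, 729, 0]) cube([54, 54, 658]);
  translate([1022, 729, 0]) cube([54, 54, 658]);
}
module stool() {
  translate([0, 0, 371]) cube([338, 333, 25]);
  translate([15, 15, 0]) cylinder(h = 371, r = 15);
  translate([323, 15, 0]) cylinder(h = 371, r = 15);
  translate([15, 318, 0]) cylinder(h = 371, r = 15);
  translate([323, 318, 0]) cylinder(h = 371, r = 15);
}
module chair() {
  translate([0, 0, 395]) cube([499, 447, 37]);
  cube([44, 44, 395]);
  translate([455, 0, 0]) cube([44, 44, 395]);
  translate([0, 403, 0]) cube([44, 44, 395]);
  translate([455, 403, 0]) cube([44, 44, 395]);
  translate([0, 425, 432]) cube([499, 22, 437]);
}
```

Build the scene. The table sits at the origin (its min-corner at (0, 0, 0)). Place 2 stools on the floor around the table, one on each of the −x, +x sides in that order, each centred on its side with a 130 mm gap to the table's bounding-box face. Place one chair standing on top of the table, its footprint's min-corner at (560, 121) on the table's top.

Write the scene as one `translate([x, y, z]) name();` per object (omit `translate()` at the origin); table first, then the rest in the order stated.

table();
translate([-468, 242, 0]) stool();
translate([1240, 242, 0]) stool();
translate([560, 121, 707]) chair();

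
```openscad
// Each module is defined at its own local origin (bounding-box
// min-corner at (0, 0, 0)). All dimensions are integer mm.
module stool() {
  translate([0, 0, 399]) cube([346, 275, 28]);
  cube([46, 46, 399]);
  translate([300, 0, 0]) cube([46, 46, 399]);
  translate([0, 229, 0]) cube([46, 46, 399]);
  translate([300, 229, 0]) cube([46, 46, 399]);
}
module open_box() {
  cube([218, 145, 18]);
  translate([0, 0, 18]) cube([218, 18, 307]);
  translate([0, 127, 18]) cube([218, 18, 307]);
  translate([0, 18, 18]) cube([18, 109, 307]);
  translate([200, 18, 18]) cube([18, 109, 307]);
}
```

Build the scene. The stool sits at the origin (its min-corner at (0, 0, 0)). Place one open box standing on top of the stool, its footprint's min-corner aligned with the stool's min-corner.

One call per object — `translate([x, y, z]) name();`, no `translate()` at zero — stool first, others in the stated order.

stool();
translate([0, 0, 427]) open_box();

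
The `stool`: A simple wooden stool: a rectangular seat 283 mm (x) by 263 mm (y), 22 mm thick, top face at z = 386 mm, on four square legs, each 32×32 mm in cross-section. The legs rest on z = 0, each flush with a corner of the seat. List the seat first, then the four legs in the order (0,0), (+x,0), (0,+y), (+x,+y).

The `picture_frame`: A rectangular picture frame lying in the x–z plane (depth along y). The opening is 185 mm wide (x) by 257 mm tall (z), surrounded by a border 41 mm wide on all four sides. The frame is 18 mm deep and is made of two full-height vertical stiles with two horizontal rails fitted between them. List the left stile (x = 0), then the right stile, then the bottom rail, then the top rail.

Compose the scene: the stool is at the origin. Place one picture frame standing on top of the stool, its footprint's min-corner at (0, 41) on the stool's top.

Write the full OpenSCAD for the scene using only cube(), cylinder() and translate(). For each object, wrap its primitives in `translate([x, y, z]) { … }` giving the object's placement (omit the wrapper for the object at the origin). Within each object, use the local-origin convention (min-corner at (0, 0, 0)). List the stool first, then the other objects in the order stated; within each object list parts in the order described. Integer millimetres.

translate([0, 0, 364]) cube([283, 263, 22]);
cube([32, 32, 364]);
translate([251, 0, 0]) cube([32, 32, 364]);
translate([0, 231, 0]) cube([32, 32, 364]);
translate([251, 231, 0]) cube([32, 32, 364]);
translate([0, 41, 386]) {
  cube([41, 18, 339]);
  translate([226, 0, 0]) cube([41, 18, 339]);
  translate([41, 0, 0]) cube([185, 18, 41]);
  translate([41, 0, 298]) cube([185, 18, 41]);
}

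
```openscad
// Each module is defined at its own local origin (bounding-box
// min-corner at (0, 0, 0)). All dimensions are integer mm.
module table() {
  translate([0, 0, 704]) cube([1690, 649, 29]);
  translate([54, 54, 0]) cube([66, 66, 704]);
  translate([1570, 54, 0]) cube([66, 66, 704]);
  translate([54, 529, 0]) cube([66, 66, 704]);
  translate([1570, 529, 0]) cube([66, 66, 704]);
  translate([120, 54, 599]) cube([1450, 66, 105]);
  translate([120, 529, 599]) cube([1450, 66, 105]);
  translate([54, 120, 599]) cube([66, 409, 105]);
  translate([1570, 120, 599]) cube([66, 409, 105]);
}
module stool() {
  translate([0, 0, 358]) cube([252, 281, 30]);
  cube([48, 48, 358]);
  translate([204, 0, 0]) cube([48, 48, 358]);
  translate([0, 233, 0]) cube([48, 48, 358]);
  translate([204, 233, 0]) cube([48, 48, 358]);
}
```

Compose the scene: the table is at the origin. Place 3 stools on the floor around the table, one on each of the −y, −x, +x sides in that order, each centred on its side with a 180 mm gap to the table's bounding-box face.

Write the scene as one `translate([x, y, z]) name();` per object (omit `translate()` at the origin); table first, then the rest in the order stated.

table();
translate([719, -461, 0]) stool();
translate([-432, 184, 0]) stool();
translate([1870, 184, 0]) stool();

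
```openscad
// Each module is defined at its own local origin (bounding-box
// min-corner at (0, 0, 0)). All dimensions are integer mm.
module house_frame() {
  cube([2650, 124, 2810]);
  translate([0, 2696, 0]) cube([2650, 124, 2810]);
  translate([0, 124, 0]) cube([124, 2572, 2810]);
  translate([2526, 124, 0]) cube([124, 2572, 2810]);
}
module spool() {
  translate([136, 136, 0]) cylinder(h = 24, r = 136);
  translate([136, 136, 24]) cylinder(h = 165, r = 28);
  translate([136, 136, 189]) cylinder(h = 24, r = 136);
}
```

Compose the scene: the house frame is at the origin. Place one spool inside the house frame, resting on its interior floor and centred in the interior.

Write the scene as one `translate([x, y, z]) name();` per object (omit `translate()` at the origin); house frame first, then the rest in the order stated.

house_frame();
translate([1189, 1274, 0]) spool();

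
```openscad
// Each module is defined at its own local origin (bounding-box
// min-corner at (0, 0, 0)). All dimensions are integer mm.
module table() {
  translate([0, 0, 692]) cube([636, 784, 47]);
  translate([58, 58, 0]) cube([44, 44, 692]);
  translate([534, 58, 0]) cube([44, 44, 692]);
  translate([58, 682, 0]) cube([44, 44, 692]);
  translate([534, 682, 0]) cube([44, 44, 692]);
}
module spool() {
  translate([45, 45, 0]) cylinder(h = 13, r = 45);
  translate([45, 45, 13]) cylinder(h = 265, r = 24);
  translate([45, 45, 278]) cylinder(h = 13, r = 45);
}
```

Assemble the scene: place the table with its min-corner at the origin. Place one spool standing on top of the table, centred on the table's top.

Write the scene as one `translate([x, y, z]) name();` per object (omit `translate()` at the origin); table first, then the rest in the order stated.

table();
translate([273, 347, 739]) spool();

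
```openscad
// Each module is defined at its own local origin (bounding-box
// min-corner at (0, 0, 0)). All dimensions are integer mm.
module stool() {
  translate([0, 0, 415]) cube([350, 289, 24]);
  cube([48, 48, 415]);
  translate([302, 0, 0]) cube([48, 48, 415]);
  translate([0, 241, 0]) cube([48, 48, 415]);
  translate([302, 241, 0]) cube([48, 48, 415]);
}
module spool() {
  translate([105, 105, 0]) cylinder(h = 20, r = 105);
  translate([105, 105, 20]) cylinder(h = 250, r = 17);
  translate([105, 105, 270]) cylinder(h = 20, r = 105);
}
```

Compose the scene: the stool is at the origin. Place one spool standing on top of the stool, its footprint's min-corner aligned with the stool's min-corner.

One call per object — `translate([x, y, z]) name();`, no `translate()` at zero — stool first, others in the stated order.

stool();
translate([0, 0, 439]) spool();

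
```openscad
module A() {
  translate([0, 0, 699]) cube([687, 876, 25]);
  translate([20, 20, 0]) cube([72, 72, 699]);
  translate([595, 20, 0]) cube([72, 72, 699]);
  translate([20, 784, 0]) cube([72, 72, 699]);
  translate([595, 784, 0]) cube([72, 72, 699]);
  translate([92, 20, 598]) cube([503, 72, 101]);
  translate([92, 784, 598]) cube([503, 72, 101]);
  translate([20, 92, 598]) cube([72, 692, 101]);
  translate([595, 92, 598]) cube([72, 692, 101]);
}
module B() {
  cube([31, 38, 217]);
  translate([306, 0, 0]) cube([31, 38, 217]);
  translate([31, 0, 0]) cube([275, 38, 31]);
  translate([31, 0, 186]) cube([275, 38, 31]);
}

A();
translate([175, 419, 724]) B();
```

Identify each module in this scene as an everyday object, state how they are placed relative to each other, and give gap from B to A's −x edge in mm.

The picture frame's min-x is at 175; the table's min-x is 0; gap = 175 mm.

A is a table. B is a picture frame. The picture frame is on top of the table, centred. The gap from the picture frame to the table's −x edge is 175 mm.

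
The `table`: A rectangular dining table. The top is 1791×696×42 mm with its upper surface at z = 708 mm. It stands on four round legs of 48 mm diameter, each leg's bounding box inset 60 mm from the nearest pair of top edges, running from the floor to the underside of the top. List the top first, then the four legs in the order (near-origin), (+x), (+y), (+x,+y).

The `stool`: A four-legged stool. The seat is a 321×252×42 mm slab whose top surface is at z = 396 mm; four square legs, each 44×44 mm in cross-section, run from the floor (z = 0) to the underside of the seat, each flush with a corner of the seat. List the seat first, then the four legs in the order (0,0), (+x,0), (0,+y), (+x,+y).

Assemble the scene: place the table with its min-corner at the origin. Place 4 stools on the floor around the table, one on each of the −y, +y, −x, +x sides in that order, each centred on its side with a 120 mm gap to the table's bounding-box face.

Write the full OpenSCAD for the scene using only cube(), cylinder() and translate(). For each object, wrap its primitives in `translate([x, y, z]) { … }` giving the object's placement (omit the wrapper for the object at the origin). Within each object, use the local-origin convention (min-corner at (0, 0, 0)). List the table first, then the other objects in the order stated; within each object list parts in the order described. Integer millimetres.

translate([0, 0, 666]) cube([1791, 696, 42]);
translate([84, 84, 0]) cylinder(h = 666, r = 24);
translate([1707, 84, 0]) cylinder(h = 666, r = 24);
translate([84, 612, 0]) cylinder(h = 666, r = 24);
translate([1707, 612, 0]) cylinder(h = 666, r = 24);
translate([735, -372, 0]) {
  translate([0, 0, 354]) cube([321, 252, 42]);
  cube([44, 44, 354]);
  translate([277, 0, 0]) cube([44, 44, 354]);
  translate([0, 208, 0]) cube([44, 44, 354]);
  translate([277, 208, 0]) cube([44, 44, 354]);
}
translate([735, 816, 0]) {
  translate([0, 0, 354]) cube([321, 252, 42]);
  cube([44, 44, 354]);
  translate([277, 0, 0]) cube([44, 44, 354]);
  translate([0, 208, 0]) cube([44, 44, 354]);
  translate([277, 208, 0]) cube([44, 44, 354]);
}
translate([-441, 222, 0]) {
  translate([0, 0, 354]) cube([321, 252, 42]);
  cube([44, 44, 354]);
  translate([277, 0, 0]) cube([44, 44, 354]);
  translate([0, 208, 0]) cube([44, 44, 354]);
  translate([277, 208, 0]) cube([44, 44, 354]);
}
translate([1911, 222, 0]) {
  translate([0, 0, 354]) cube([321, 252, 42]);
  cube([44, 44, 354]);
  translate([277, 0, 0]) cube([44, 44, 354]);
  translate([0, 208, 0]) cube([44, 44, 354]);
  translate([277, 208, 0]) cube([44, 44, 354]);
}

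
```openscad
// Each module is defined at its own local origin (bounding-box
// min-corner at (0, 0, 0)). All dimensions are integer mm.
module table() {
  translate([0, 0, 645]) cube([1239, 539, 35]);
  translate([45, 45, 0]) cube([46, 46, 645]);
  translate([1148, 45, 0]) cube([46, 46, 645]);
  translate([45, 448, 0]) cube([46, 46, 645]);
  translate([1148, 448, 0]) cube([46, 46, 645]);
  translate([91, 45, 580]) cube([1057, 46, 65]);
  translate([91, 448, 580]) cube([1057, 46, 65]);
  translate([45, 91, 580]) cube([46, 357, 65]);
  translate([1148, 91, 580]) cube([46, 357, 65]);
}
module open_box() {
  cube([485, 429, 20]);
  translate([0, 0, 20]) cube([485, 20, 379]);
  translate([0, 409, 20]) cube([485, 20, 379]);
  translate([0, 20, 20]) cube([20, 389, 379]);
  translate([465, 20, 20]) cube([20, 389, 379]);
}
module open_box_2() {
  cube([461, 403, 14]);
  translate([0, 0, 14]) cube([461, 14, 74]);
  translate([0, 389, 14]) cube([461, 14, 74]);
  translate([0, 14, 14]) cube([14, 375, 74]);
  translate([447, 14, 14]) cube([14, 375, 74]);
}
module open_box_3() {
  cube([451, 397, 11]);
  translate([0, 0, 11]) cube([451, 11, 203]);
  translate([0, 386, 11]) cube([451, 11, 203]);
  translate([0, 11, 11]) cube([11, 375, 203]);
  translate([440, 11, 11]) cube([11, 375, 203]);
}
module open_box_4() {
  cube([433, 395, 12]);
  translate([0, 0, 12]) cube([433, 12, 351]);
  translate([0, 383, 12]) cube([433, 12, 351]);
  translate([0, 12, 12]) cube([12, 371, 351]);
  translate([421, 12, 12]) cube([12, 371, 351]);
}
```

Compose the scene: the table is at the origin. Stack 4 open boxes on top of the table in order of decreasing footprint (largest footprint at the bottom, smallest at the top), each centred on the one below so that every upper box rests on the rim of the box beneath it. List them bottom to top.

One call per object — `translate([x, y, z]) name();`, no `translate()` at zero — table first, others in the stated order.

table();
translate([377, 55, 680]) open_box();
translate([389, 68, 1079]) open_box_2();
translate([394, 71, 1167]) open_box_3();
translate([403, 72, 1381]) open_box_4();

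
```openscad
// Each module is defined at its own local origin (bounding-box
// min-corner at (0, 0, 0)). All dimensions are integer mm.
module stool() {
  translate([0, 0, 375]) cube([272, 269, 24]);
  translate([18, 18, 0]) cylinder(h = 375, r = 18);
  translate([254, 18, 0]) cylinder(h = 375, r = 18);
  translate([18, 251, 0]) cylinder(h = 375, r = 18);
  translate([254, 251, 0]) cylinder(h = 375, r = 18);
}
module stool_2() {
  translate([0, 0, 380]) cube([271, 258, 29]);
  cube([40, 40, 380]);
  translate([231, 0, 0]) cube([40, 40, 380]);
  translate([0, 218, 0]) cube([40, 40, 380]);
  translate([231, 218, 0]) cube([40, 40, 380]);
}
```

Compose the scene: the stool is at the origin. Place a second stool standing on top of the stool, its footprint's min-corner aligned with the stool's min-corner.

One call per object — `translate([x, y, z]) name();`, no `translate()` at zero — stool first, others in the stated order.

stool();
translate([0, 0, 399]) stool_2();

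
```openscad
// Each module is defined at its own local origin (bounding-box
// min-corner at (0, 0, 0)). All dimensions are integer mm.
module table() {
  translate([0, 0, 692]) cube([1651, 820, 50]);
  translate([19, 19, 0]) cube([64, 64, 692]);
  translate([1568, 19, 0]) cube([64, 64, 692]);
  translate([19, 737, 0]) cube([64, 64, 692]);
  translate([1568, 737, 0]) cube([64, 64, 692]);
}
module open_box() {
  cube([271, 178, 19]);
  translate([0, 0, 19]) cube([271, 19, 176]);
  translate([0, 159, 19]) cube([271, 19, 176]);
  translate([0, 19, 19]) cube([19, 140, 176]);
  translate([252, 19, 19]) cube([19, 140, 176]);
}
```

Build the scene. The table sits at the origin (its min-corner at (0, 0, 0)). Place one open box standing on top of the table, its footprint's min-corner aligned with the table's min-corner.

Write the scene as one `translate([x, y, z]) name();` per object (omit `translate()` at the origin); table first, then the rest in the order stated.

table();
translate([0, 0, 742]) open_box();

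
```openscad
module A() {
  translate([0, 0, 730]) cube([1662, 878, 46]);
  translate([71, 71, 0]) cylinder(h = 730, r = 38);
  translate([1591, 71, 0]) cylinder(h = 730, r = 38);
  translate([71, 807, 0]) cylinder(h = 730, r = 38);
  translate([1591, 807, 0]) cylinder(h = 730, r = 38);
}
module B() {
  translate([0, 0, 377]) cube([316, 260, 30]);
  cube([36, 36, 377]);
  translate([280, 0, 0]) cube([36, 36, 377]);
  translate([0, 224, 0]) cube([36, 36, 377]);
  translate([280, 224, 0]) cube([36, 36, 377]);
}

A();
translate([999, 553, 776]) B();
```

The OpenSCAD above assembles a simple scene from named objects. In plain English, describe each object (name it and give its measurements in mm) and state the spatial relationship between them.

A is a rectangular dining table. The top is 1662×878×46 mm with its upper surface at z = 776 mm. It stands on four round legs of 76 mm diameter, each leg's bounding box inset 33 mm from the nearest pair of top edges, running from the floor to the underside of the top.

B is a four-legged stool. The seat is 316×260 mm, 30 mm thick, top at z = 407 mm. It stands on four square legs, each 36×36 mm in cross-section, from z = 0 to the seat underside, each flush with a corner of the seat.

The stool is on top of the table.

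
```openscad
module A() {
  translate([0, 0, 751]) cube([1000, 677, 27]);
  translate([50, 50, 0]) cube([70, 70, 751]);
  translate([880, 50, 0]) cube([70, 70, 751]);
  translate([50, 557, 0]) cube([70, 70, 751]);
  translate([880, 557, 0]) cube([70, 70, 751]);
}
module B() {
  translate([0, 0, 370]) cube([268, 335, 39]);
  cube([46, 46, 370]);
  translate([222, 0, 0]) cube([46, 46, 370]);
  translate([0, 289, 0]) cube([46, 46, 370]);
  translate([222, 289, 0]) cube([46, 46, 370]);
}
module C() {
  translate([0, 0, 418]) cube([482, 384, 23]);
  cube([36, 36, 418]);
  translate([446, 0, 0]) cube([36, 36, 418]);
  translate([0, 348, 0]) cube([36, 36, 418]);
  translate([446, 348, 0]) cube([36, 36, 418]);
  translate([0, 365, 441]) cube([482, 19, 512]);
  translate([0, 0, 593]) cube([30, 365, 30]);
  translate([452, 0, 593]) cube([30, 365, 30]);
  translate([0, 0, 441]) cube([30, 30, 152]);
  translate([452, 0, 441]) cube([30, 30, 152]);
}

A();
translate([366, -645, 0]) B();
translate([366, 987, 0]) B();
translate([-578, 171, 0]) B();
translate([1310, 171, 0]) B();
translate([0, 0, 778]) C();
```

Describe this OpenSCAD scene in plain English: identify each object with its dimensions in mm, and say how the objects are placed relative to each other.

A is a table: top 1000 mm (x) × 677 mm (y), 27 mm thick, upper face at z = 778 mm, on four 70×70 mm square legs, each inset 50 mm from the nearest pair of top edges, running from z = 0 to the bottom of the top.

B is a simple wooden stool: a rectangular seat 268 mm (x) by 335 mm (y), 39 mm thick, top face at z = 409 mm, on four square legs, each 46×46 mm in cross-section. The legs rest on z = 0, each flush with a corner of the seat.

C is a chair: 482×384 mm seat, 23 mm thick, top at z = 441 mm, on four 36 mm square corner legs flush with the seat edges. A 19 mm thick backrest slab spans the full seat width, extending 512 mm above the seat top, its back face flush with the seat's +y edge. Two armrests of 30×30 mm section run along each side from the seat's front edge to the front of the backrest, top faces 182 mm above the seat top and outer faces flush with the seat's x-edges; a 30×30 mm post under the front of each armrest stands on the seat at the front corner.

Four stools sit around the table at the −y, +y, −x, +x sides. The chair is on top of the table.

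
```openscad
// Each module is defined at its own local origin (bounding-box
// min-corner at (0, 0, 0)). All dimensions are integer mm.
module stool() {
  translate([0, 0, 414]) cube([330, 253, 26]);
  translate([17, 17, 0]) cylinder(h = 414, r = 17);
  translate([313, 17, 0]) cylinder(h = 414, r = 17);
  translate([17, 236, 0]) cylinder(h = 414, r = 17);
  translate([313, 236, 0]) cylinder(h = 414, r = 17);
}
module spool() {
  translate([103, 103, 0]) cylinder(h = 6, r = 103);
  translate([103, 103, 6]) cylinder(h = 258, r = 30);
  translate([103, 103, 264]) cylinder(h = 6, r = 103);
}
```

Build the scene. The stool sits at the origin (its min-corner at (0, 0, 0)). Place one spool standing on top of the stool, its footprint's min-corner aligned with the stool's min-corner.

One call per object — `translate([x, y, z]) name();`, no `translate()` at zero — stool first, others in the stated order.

stool();
translate([0, 0, 440]) spool();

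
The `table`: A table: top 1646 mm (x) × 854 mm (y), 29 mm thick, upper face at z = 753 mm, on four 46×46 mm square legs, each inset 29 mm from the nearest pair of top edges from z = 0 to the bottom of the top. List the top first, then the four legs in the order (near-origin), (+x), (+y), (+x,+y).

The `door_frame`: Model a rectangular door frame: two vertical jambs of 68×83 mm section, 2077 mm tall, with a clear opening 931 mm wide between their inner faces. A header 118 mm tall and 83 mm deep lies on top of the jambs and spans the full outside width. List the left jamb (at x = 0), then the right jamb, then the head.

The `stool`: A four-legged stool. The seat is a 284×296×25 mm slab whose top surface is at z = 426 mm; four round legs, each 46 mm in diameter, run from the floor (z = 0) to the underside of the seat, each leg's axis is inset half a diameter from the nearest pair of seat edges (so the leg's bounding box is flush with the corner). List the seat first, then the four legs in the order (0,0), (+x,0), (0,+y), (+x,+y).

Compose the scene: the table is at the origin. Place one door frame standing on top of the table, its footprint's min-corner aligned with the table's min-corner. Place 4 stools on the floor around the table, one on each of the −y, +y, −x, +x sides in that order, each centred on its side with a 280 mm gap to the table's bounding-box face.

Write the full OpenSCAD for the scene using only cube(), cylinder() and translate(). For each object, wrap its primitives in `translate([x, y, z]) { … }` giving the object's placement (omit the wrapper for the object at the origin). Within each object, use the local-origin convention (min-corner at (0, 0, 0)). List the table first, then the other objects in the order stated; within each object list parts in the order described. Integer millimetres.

translate([0, 0, 724]) cube([1646, 854, 29]);
translate([29, 29, 0]) cube([46, 46, 724]);
translate([1571, 29, 0]) cube([46, 46, 724]);
translate([29, 779, 0]) cube([46, 46, 724]);
translate([1571, 779, 0]) cube([46, 46, 724]);
translate([0, 0, 753]) {
  cube([68, 83, 2077]);
  translate([999, 0, 0]) cube([68, 83, 2077]);
  translate([0, 0, 2077]) cube([1067, 83, 118]);
}
translate([681, -576, 0]) {
  translate([0, 0, 401]) cube([284, 296, 25]);
  translate([23, 23, 0]) cylinder(h = 401, r = 23);
  translate([261, 23, 0]) cylinder(h = 401, r = 23);
  translate([23, 273, 0]) cylinder(h = 401, r = 23);
  translate([261, 273, 0]) cylinder(h = 401, r = 23);
}
translate([681, 1134, 0]) {
  translate([0, 0, 401]) cube([284, 296, 25]);
  translate([23, 23, 0]) cylinder(h = 401, r = 23);
  translate([261, 23, 0]) cylinder(h = 401, r = 23);
  translate([23, 273, 0]) cylinder(h = 401, r = 23);
  translate([261, 273, 0]) cylinder(h = 401, r = 23);
}
translate([-564, 279, 0]) {
  translate([0, 0, 401]) cube([284, 296, 25]);
  translate([23, 23, 0]) cylinder(h = 401, r = 23);
  translate([261, 23, 0]) cylinder(h = 401, r = 23);
  translate([23, 273, 0]) cylinder(h = 401, r = 23);
  translate([261, 273, 0]) cylinder(h = 401, r = 23);
}
translate([1926, 279, 0]) {
  translate([0, 0, 401]) cube([284, 296, 25]);
  translate([23, 23, 0]) cylinder(h = 401, r = 23);
  translate([261, 23, 0]) cylinder(h = 401, r = 23);
  translate([23, 273, 0]) cylinder(h = 401, r = 23);
  translate([261, 273, 0]) cylinder(h = 401, r = 23);
}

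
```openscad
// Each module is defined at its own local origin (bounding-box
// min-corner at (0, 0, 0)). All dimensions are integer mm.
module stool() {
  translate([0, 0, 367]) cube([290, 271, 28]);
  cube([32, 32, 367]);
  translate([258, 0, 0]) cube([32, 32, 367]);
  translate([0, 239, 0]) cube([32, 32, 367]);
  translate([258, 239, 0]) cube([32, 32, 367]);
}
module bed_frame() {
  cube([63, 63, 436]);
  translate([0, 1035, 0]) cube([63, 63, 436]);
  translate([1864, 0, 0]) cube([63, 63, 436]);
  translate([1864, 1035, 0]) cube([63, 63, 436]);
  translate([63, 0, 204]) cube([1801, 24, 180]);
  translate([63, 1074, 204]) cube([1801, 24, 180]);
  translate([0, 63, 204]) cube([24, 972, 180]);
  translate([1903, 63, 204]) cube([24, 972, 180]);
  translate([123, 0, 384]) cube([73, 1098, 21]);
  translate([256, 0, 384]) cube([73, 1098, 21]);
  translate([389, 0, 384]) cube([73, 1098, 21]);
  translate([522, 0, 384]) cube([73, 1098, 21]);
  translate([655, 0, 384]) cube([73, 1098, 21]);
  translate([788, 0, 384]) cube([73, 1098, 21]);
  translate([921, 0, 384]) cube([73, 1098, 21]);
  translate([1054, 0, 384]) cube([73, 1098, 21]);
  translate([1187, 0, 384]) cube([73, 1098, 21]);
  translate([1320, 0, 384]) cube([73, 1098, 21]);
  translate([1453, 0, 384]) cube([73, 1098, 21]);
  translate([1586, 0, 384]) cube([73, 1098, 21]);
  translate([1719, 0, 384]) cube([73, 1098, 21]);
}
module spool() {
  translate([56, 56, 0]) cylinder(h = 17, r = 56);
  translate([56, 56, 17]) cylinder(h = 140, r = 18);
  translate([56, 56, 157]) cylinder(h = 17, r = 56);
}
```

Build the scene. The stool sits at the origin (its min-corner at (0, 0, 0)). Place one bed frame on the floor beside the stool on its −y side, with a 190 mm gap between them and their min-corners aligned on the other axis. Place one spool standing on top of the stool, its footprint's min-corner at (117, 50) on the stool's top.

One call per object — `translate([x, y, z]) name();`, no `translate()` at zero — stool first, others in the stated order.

stool();
translate([0, -1288, 0]) bed_frame();
translate([117, 50, 395]) spool();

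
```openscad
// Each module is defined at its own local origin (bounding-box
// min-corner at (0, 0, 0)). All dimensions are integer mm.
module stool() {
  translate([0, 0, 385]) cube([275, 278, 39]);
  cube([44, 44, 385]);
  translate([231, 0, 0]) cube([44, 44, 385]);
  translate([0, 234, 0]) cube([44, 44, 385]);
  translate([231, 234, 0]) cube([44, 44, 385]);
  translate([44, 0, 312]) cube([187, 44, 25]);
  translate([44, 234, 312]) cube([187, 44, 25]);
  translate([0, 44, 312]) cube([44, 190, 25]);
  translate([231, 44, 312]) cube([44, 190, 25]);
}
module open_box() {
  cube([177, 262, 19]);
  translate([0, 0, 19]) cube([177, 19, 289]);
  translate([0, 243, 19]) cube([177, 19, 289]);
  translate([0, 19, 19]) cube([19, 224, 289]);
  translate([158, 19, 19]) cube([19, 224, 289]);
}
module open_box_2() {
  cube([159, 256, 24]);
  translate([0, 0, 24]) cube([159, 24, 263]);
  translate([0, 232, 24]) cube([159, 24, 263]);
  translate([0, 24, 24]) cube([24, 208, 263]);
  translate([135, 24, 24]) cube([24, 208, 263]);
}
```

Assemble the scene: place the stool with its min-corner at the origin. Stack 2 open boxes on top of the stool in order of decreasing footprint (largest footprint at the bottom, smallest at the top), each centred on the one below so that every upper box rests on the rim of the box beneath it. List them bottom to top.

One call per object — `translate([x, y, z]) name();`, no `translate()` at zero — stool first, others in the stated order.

stool();
translate([49, 8, 424]) open_box();
translate([58, 11, 732]) open_box_2();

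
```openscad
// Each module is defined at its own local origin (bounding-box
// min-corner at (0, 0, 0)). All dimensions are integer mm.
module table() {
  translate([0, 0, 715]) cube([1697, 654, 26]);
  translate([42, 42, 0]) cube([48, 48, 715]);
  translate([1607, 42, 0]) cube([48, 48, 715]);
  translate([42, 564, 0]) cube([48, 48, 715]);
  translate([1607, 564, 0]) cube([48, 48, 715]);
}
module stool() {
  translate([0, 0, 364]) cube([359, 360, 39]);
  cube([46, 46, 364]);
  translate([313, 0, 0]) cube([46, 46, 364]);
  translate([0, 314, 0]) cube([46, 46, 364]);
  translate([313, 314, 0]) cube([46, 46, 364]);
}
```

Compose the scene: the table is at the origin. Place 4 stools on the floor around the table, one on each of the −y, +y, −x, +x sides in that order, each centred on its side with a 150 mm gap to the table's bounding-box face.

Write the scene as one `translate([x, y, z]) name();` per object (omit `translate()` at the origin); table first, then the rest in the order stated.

table();
translate([669, -510, 0]) stool();
translate([669, 804, 0]) stool();
translate([-509, 147, 0]) stool();
translate([1847, 147, 0]) stool();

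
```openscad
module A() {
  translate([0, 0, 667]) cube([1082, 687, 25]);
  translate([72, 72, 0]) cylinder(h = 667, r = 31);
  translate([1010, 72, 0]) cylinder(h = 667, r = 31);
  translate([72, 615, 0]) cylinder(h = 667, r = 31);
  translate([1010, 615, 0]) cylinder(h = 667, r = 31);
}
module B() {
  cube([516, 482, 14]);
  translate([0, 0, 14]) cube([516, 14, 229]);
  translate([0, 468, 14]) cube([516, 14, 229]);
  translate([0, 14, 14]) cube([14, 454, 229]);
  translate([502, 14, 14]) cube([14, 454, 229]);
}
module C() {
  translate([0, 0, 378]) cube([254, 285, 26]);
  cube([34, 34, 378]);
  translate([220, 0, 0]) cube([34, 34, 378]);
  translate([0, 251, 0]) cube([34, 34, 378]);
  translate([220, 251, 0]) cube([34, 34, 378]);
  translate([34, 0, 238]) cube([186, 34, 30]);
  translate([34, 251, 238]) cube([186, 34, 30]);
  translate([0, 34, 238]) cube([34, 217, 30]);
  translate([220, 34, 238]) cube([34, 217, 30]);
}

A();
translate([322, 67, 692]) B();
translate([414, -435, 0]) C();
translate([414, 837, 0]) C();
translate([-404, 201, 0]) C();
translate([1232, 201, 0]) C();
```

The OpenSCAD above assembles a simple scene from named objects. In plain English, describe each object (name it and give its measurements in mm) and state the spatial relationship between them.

A is a table: top 1082 mm (x) × 687 mm (y), 25 mm thick, upper face at z = 692 mm, on four round legs of 62 mm diameter, each leg's bounding box inset 41 mm from the nearest pair of top edges, running from z = 0 to the bottom of the top.

B is an open-topped rectangular box: outside dimensions 516×482×243 mm, with a uniform wall and base thickness of 14 mm. The base is a full 516×482 slab on the floor; four walls sit on top of the base. The front and back walls (the −y and +y sides) span the full width; the two side walls fit between them.

C is a simple wooden stool: a rectangular seat 254 mm (x) by 285 mm (y), 26 mm thick, top face at z = 404 mm, on four square legs, each 34×34 mm in cross-section. The legs rest on z = 0, each flush with a corner of the seat. Four stretchers, 34 mm wide and 30 mm tall, connect adjacent legs with their undersides at z = 238 mm, each running between the inner faces of the legs it joins and aligned with the legs' outer faces on the other axis.

The open box is on top of the table. Four stools sit around the table at the −y, +y, −x, +x sides.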